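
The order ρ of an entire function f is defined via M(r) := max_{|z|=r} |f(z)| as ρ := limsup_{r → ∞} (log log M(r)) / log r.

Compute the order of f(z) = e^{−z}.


|e^{−z}| = e^{Re(-1·z) + 0} ≤ e^{1|z|^1 + 0} = e^{1r^1 + 0} on |z| = r, so ρ ≤ 1. Choosing z on |z|=r so that -1·z is real positive (always possible by picking arg z appropriately) gives |f(z)| = e^{1r^1 + 0}, matching the bound. The additive constant 0 does not affect log log M(r) ~ 1·log r. Hence ρ = 1.
Therefore ρ = 1.

Order ρ = 1.


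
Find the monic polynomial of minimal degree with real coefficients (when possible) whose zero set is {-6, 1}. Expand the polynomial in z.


The polynomial is p(z) = ∏_{α ∈ S} (z − α), where S = {-6, 1}.
Expanding the product yields: p(z) = z^2 + 5·z -6.
The resulting polynomial has degree 2 and real coefficients as required.

p(z) = z^2 + 5·z -6.


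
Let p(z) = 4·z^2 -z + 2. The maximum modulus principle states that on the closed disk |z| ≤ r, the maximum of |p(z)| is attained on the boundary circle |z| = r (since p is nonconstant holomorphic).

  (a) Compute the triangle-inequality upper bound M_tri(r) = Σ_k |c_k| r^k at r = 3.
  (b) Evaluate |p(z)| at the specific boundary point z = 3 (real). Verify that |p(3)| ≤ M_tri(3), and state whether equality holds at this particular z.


Coefficients: c_0 = 2, c_1 = -1, c_2 = 4. Radius r = 3.
Part (a). Triangle bound: M_tri(r) = Σ_k |c_k| r^k
  = |2|·3^0 + |-1|·3^1 + |4|·3^2
  = 2 + 3 + 36 = 41.
This bounds M(r) := max_{|z|=r} |p(z)| from above; equality holds iff all terms c_k z^k can be made to align in phase at a single z on |z|=r.
Part (b). At z = 3 (real, on the circle |z| = r):
  p(3) = (2)·3^0 + (-1)·3^1 + (4)·3^2 = 35.
  |p(3)| = 35.
Check: |p(3)| = 35 ≤ 41 = M_tri(3). ✓ Equality does not hold at z = 3 (the coefficients have mixed signs, so the terms do not all align in phase there).

M_tri(3) = 41; |p(3)| = 35; equality at z=3: no.


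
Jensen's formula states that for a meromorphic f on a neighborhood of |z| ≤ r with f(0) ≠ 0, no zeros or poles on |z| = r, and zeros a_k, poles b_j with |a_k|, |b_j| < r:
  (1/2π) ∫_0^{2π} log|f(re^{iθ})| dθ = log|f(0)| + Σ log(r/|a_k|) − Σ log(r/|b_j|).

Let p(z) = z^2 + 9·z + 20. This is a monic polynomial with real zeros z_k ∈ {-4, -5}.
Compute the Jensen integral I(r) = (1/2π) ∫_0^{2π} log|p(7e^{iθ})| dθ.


Zeros: -5, -4; r = 7.
Inside |z| < r: -5, -4. Outside (|z| ≥ r): ∅.
p(0) = 20, so log|p(0)| = log(20) = 2.9957.
Apply Jensen: I(r) = log|p(0)| + Σ_k log(r/|z_k|), summed over zeros inside |z| < r.
  log(r/|z_k|) for z_k = -4: log(7/4) = 0.5596
  log(r/|z_k|) for z_k = -5: log(7/5) = 0.3365
Sum over inside zeros: 0.8961.
I(r) = log|p(0)| + (inside sum) = 2.9957 + 0.8961 = 3.8918.
Closed form (all zeros inside, monic): I(r) = n·log(r) = 2·log(7) = 3.8918. ✓

I(r) ≈ 3.8918.


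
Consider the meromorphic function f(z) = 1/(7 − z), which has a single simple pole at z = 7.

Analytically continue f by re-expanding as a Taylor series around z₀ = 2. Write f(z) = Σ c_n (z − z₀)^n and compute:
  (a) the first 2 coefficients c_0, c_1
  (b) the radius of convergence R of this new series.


Let w = z − z₀, so z = z₀ + w.
Then 7 − z = 7 − (z₀ + w) = (7 − z₀) − w = 5 − w.
f(z) = 1/(5 − w) = (1/(5)) · 1/(1 − w/(5)) = Σ_{n≥0} w^n / (5)^(n+1).
So c_n = 1/(5)^(n+1):
  c_0 = 1/(5)^1 = 1/5.
  c_1 = 1/(5)^2 = 1/25.
The series is valid for |w/d| < 1, i.e. |z − z₀| < |d|.
Radius of convergence: R = |7 − z₀| = |5| = 5 (distance from z₀ to the singularity z = 7).

c_0 = 1/5, c_1 = 1/25; R = 5.


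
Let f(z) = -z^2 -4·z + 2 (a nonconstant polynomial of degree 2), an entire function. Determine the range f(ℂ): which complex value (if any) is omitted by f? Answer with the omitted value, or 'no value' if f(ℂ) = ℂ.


Little Picard bounds the complement of f(ℂ) to at most one point.
For every w ∈ ℂ, the equation p(z) − w = 0 is a nonconstant polynomial in z and hence has at least one root by the fundamental theorem of algebra. So p is surjective onto ℂ, omitting no value.

Omitted value: no value.


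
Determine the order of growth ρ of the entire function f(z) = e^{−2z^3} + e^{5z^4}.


Each summand is entire of order 3 and 4 respectively (as in the single-exponential case). The order of a sum is at most the max of the orders, so ρ ≤ 4. For the lower bound: on |z|=r choose arg z so that 5z^4 is real positive; then |e^{5z^4}| = e^{5r^4} while |e^{-2z^3}| ≤ e^{2r^3} = o(e^{5r^4}). So |f| ≥ e^{5r^4}(1 − o(1)) and ρ ≥ 4. Hence ρ = max(3, 4) = 4.
Therefore ρ = 4.

Order ρ = 4.


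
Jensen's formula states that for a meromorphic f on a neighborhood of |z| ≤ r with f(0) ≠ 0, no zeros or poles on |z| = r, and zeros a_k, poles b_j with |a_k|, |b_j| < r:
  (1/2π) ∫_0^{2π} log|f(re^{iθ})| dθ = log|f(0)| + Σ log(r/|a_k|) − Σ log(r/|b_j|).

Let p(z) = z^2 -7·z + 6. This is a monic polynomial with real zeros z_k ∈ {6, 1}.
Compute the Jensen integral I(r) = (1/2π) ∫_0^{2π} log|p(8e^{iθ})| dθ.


Zeros: 1, 6; r = 8.
Inside |z| < r: 1, 6. Outside (|z| ≥ r): ∅.
p(0) = 6, so log|p(0)| = log(6) = 1.7918.
Apply Jensen: I(r) = log|p(0)| + Σ_k log(r/|z_k|), summed over zeros inside |z| < r.
  log(r/|z_k|) for z_k = 6: log(8/6) = 0.2877
  log(r/|z_k|) for z_k = 1: log(8/1) = 2.0794
Sum over inside zeros: 2.3671.
I(r) = log|p(0)| + (inside sum) = 1.7918 + 2.3671 = 4.1589.
Closed form (all zeros inside, monic): I(r) = n·log(r) = 2·log(8) = 4.1589. ✓

I(r) ≈ 4.1589.


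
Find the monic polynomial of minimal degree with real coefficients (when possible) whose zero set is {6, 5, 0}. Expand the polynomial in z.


The polynomial is p(z) = ∏_{α ∈ S} (z − α), where S = {6, 5, 0}.
Expanding the product yields: p(z) = z^3 -11·z^2 + 30·z.
The resulting polynomial has degree 3 and real coefficients as required.

p(z) = z^3 -11·z^2 + 30·z.


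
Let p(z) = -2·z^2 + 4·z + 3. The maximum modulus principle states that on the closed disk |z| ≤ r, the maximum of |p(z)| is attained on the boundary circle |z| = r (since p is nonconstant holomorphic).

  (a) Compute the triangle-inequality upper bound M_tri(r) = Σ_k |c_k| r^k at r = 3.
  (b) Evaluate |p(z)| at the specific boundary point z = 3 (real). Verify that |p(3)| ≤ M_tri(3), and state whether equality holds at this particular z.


Coefficients: c_0 = 3, c_1 = 4, c_2 = -2. Radius r = 3.
Part (a). Triangle bound: M_tri(r) = Σ_k |c_k| r^k
  = |3|·3^0 + |4|·3^1 + |-2|·3^2
  = 3 + 12 + 18 = 33.
This bounds M(r) := max_{|z|=r} |p(z)| from above; equality holds iff all terms c_k z^k can be made to align in phase at a single z on |z|=r.
Part (b). At z = 3 (real, on the circle |z| = r):
  p(3) = (3)·3^0 + (4)·3^1 + (-2)·3^2 = -3.
  |p(3)| = 3.
Check: |p(3)| = 3 ≤ 33 = M_tri(3). ✓ Equality does not hold at z = 3 (the coefficients have mixed signs, so the terms do not all align in phase there).

M_tri(3) = 33; |p(3)| = 3; equality at z=3: no.


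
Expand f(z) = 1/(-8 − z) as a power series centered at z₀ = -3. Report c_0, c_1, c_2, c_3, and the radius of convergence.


Let w = z − z₀, so z = z₀ + w.
Then -8 − z = -8 − (z₀ + w) = (-8 − z₀) − w = -5 − w.
f(z) = 1/(-5 − w) = (1/(-5)) · 1/(1 − w/(-5)) = Σ_{n≥0} w^n / (-5)^(n+1).
So c_n = 1/(-5)^(n+1):
  c_0 = 1/(-5)^1 = -1/5.
  c_1 = 1/(-5)^2 = 1/25.
  c_2 = 1/(-5)^3 = -1/125.
  c_3 = 1/(-5)^4 = 1/625.
The series is valid for |w/d| < 1, i.e. |z − z₀| < |d|.
Radius of convergence: R = |-8 − z₀| = |-5| = 5 (distance from z₀ to the singularity z = -8).

c_0 = -1/5, c_1 = 1/25, c_2 = -1/125, c_3 = 1/625; R = 5.


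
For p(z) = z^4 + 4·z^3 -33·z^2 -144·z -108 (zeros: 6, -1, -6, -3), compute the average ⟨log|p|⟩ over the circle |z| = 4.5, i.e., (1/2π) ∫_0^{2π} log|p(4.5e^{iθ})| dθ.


Zeros: -6, -3, -1, 6; r = 4.5.
Inside |z| < r: -3, -1. Outside (|z| ≥ r): -6, 6.
p(0) = -108, so log|p(0)| = log(108) = 4.6821.
Apply Jensen: I(r) = log|p(0)| + Σ_k log(r/|z_k|), summed over zeros inside |z| < r.
  log(r/|z_k|) for z_k = -1: log(4.5/1) = 1.5041
  log(r/|z_k|) for z_k = -3: log(4.5/3) = 0.4055
  Outside zeros (-6, 6) contribute nothing to the Jensen sum.
Sum over inside zeros: 1.9095.
I(r) = log|p(0)| + (inside sum) = 4.6821 + 1.9095 = 6.5917.
Note: since some zeros are outside |z| ≤ r, the simplified n·log(r) form does NOT apply — only the inside zeros contribute.

I(r) ≈ 6.5917.


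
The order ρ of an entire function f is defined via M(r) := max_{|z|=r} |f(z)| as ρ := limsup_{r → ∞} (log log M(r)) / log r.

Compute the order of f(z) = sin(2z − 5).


sin(w) is a linear combination of e^{iw} and e^{−iw} (or e^w, e^{−w} in the hyperbolic case), so |sin(w)| ≤ e^{|w|}. With w = 2z − 5, |w| ≤ 2|z| + 5 = 2r + 5 on |z| = r, giving M(r) ≤ e^{2r + 5}, so ρ ≤ 1. On a suitable ray (z = it for sin/cos; z = t for sinh/cosh, t real → ∞), |sin(2z − 5)| grows like e^{2|t|}/2, so ρ ≥ 1. Hence ρ = 1.
Therefore ρ = 1.

Order ρ = 1.


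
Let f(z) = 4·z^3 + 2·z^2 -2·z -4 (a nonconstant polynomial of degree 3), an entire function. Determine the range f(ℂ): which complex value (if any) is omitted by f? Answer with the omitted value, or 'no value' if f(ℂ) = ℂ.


Little Picard bounds the complement of f(ℂ) to at most one point.
For every w ∈ ℂ, the equation p(z) − w = 0 is a nonconstant polynomial in z and hence has at least one root by the fundamental theorem of algebra. So p is surjective onto ℂ, omitting no value.

Omitted value: no value.


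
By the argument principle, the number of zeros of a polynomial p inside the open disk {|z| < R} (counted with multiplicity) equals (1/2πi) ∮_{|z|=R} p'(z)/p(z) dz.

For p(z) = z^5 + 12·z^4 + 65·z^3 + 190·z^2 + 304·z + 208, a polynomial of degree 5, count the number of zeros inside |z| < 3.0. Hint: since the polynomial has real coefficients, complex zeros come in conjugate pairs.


The zeros of p are: -2, (-2 + 2i), (-2 - 2i), (-3 + 2i), (-3 - 2i).
Their magnitudes are: 2, 2.828, 2.828, 3.606, 3.606.
Zeros with |z| < R = 3.0: -2, (-2 + 2i), (-2 - 2i).
Count = 3.
By the argument principle, (1/2πi) ∮_{|z|=R} p'(z)/p(z) dz equals exactly this count.

Number of zeros inside |z| < 3.0: 3.


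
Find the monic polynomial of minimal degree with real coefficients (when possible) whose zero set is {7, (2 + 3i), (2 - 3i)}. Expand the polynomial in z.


The polynomial is p(z) = ∏_{α ∈ S} (z − α), where S = {7, (2 + 3i), (2 - 3i)}.
Expanding the product yields: p(z) = z^3 -11·z^2 + 41·z -91.
Note conjugate pairs combine to real quadratics: (z − (2+3i))(z − (2−3i)) = z² − 4z + 13.
The resulting polynomial has degree 3 and real coefficients as required.

p(z) = z^3 -11·z^2 + 41·z -91.


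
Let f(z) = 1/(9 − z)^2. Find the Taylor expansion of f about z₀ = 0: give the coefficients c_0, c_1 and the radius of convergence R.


Let w = z − z₀, so z = z₀ + w.
Then 9 − z = 9 − (z₀ + w) = (9 − z₀) − w = 9 − w.
f(z) = 1/(9 − w)^2 = (1/(9)^2) · (1 − w/(9))^{−2}.
By the binomial series (1−u)^{−2} = Σ_{n≥0} C(n+1, 1) u^n for |u|<1, with u = w/(9):
  c_n = C(n+1, 1) / (9)^(n+2).
  c_0 = 1/(9)^2 = 1/81.
  c_1 = 2/(9)^3 = 2/729.
The series is valid for |w/d| < 1, i.e. |z − z₀| < |d|.
Radius of convergence: R = |9 − z₀| = |9| = 9 (distance from z₀ to the singularity z = 9).

c_0 = 1/81, c_1 = 2/729; R = 9.


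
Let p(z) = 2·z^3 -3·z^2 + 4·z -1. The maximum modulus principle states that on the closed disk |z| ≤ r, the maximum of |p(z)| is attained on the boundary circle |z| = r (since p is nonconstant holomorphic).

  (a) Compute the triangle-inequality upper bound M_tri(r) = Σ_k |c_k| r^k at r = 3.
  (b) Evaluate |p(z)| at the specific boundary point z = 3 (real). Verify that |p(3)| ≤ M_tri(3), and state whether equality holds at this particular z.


Coefficients: c_0 = -1, c_1 = 4, c_2 = -3, c_3 = 2. Radius r = 3.
Part (a). Triangle bound: M_tri(r) = Σ_k |c_k| r^k
  = |-1|·3^0 + |4|·3^1 + |-3|·3^2 + |2|·3^3
  = 1 + 12 + 27 + 54 = 94.
This bounds M(r) := max_{|z|=r} |p(z)| from above; equality holds iff all terms c_k z^k can be made to align in phase at a single z on |z|=r.
Part (b). At z = 3 (real, on the circle |z| = r):
  p(3) = (-1)·3^0 + (4)·3^1 + (-3)·3^2 + (2)·3^3 = 38.
  |p(3)| = 38.
Check: |p(3)| = 38 ≤ 94 = M_tri(3). ✓ Equality does not hold at z = 3 (the coefficients have mixed signs, so the terms do not all align in phase there).

M_tri(3) = 94; |p(3)| = 38; equality at z=3: no.


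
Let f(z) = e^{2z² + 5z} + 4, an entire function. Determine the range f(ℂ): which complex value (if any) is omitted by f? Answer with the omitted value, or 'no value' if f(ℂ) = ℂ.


Little Picard bounds the complement of f(ℂ) to at most one point.
The exponent g(z) = 2z² + 5z is a nonconstant polynomial, hence surjective onto ℂ. So e^{g(z)} takes every value in {e^w : w ∈ ℂ} = ℂ ∖ {0}. Adding 4 shifts the range to ℂ ∖ {4}. f omits exactly 4.

Omitted value: 4.


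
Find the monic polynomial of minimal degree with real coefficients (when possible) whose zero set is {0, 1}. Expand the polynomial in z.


The polynomial is p(z) = ∏_{α ∈ S} (z − α), where S = {0, 1}.
Expanding the product yields: p(z) = z^2 -z.
The resulting polynomial has degree 2 and real coefficients as required.

p(z) = z^2 -z.


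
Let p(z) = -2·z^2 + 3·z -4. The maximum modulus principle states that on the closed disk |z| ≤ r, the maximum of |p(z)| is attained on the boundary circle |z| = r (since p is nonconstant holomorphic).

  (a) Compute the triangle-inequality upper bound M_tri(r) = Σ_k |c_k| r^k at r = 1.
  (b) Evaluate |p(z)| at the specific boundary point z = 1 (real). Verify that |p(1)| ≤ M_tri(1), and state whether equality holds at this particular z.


Coefficients: c_0 = -4, c_1 = 3, c_2 = -2. Radius r = 1.
Part (a). Triangle bound: M_tri(r) = Σ_k |c_k| r^k
  = |-4|·1^0 + |3|·1^1 + |-2|·1^2
  = 4 + 3 + 2 = 9.
This bounds M(r) := max_{|z|=r} |p(z)| from above; equality holds iff all terms c_k z^k can be made to align in phase at a single z on |z|=r.
Part (b). At z = 1 (real, on the circle |z| = r):
  p(1) = (-4)·1^0 + (3)·1^1 + (-2)·1^2 = -3.
  |p(1)| = 3.
Check: |p(1)| = 3 ≤ 9 = M_tri(1). ✓ Equality does not hold at z = 1 (the coefficients have mixed signs, so the terms do not all align in phase there).

M_tri(1) = 9; |p(1)| = 3; equality at z=1: no.


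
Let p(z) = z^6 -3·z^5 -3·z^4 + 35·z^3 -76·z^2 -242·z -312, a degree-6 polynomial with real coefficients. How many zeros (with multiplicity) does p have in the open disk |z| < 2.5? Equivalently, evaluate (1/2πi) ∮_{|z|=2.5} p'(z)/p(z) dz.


The zeros of p are: 4, (-1 + 1i), (-1 - 1i), (2 + 3i), (2 - 3i), -3.
Their magnitudes are: 4, 1.414, 1.414, 3.606, 3.606, 3.
Zeros with |z| < R = 2.5: (-1 + 1i), (-1 - 1i).
Count = 2.
By the argument principle, (1/2πi) ∮_{|z|=R} p'(z)/p(z) dz equals exactly this count.

Number of zeros inside |z| < 2.5: 2.


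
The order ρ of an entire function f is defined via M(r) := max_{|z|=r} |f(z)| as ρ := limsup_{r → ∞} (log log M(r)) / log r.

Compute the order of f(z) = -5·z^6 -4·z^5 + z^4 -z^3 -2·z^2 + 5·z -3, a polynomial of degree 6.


|f(z)| ≤ Σ|c_k|·r^k = O(r^6) as r → ∞. Polynomial growth is O(e^{r^ε}) for every ε > 0 (since r^6/e^{r^ε} → 0), so ρ ≤ ε for all ε > 0, i.e. ρ = 0. Every nonconstant polynomial has order 0.
Therefore ρ = 0.

Order ρ = 0.


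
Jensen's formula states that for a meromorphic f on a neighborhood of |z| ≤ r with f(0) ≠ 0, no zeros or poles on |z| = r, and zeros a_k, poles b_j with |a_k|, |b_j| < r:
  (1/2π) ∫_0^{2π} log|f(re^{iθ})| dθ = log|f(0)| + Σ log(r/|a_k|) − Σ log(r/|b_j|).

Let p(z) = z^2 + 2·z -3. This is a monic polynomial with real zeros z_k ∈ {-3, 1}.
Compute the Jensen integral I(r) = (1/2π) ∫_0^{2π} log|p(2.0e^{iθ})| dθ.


Zeros: -3, 1; r = 2.0.
Inside |z| < r: 1. Outside (|z| ≥ r): -3.
p(0) = -3, so log|p(0)| = log(3) = 1.0986.
Apply Jensen: I(r) = log|p(0)| + Σ_k log(r/|z_k|), summed over zeros inside |z| < r.
  log(r/|z_k|) for z_k = 1: log(2.0/1) = 0.6931
  Outside zeros (-3) contribute nothing to the Jensen sum.
Sum over inside zeros: 0.6931.
I(r) = log|p(0)| + (inside sum) = 1.0986 + 0.6931 = 1.7918.
Note: since some zeros are outside |z| ≤ r, the simplified n·log(r) form does NOT apply — only the inside zeros contribute.

I(r) ≈ 1.7918.


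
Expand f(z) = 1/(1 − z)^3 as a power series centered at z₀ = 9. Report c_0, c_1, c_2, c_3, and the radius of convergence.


Let w = z − z₀, so z = z₀ + w.
Then 1 − z = 1 − (z₀ + w) = (1 − z₀) − w = -8 − w.
f(z) = 1/(-8 − w)^3 = (1/(-8)^3) · (1 − w/(-8))^{−3}.
By the binomial series (1−u)^{−3} = Σ_{n≥0} C(n+2, 2) u^n for |u|<1, with u = w/(-8):
  c_n = C(n+2, 2) / (-8)^(n+3).
  c_0 = 1/(-8)^3 = -1/512.
  c_1 = 3/(-8)^4 = 3/4096.
  c_2 = 6/(-8)^5 = -3/16384.
  c_3 = 10/(-8)^6 = 5/131072.
The series is valid for |w/d| < 1, i.e. |z − z₀| < |d|.
Radius of convergence: R = |1 − z₀| = |-8| = 8 (distance from z₀ to the singularity z = 1).

c_0 = -1/512, c_1 = 3/4096, c_2 = -3/16384, c_3 = 5/131072; R = 8.


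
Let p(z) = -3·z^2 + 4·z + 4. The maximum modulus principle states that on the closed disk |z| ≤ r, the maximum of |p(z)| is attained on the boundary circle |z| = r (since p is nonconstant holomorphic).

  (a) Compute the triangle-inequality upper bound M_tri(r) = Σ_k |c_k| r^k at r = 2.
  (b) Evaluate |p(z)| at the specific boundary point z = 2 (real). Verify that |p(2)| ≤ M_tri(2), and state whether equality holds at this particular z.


Coefficients: c_0 = 4, c_1 = 4, c_2 = -3. Radius r = 2.
Part (a). Triangle bound: M_tri(r) = Σ_k |c_k| r^k
  = |4|·2^0 + |4|·2^1 + |-3|·2^2
  = 4 + 8 + 12 = 24.
This bounds M(r) := max_{|z|=r} |p(z)| from above; equality holds iff all terms c_k z^k can be made to align in phase at a single z on |z|=r.
Part (b). At z = 2 (real, on the circle |z| = r):
  p(2) = (4)·2^0 + (4)·2^1 + (-3)·2^2 = 0.
  |p(2)| = 0.
Check: |p(2)| = 0 ≤ 24 = M_tri(2). ✓ Equality does not hold at z = 2 (the coefficients have mixed signs, so the terms do not all align in phase there).

M_tri(2) = 24; |p(2)| = 0; equality at z=2: no.


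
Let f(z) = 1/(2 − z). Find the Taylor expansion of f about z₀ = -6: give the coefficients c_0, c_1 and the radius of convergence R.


Let w = z − z₀, so z = z₀ + w.
Then 2 − z = 2 − (z₀ + w) = (2 − z₀) − w = 8 − w.
f(z) = 1/(8 − w) = (1/(8)) · 1/(1 − w/(8)) = Σ_{n≥0} w^n / (8)^(n+1).
So c_n = 1/(8)^(n+1):
  c_0 = 1/(8)^1 = 1/8.
  c_1 = 1/(8)^2 = 1/64.
The series is valid for |w/d| < 1, i.e. |z − z₀| < |d|.
Radius of convergence: R = |2 − z₀| = |8| = 8 (distance from z₀ to the singularity z = 2).

c_0 = 1/8, c_1 = 1/64; R = 8.


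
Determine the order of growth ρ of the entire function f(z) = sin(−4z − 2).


sin(w) is a linear combination of e^{iw} and e^{−iw} (or e^w, e^{−w} in the hyperbolic case), so |sin(w)| ≤ e^{|w|}. With w = −4z − 2, |w| ≤ 4|z| + 2 = 4r + 2 on |z| = r, giving M(r) ≤ e^{4r + 2}, so ρ ≤ 1. On a suitable ray (z = it for sin/cos; z = t for sinh/cosh, t real → ∞), |sin(−4z − 2)| grows like e^{4|t|}/2, so ρ ≥ 1. Hence ρ = 1.
Therefore ρ = 1.

Order ρ = 1.


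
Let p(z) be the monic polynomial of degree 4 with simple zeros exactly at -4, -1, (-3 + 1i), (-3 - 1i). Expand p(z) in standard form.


The polynomial is p(z) = ∏_{α ∈ S} (z − α), where S = {-4, -1, (-3 + 1i), (-3 - 1i)}.
Expanding the product yields: p(z) = z^4 + 11·z^3 + 44·z^2 + 74·z + 40.
Note conjugate pairs combine to real quadratics: (z − (-3+1i))(z − (-3−1i)) = z² + 6z + 10.
The resulting polynomial has degree 4 and real coefficients as required.

p(z) = z^4 + 11·z^3 + 44·z^2 + 74·z + 40.


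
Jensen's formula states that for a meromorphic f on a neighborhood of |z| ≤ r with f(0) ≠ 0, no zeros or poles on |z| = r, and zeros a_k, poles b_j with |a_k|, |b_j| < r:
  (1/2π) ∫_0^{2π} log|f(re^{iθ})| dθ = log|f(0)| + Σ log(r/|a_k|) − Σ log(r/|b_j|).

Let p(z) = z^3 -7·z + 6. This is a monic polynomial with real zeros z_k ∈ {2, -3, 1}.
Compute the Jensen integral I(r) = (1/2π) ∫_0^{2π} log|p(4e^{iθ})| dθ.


Zeros: -3, 1, 2; r = 4.
Inside |z| < r: -3, 1, 2. Outside (|z| ≥ r): ∅.
p(0) = 6, so log|p(0)| = log(6) = 1.7918.
Apply Jensen: I(r) = log|p(0)| + Σ_k log(r/|z_k|), summed over zeros inside |z| < r.
  log(r/|z_k|) for z_k = 2: log(4/2) = 0.6931
  log(r/|z_k|) for z_k = -3: log(4/3) = 0.2877
  log(r/|z_k|) for z_k = 1: log(4/1) = 1.3863
Sum over inside zeros: 2.3671.
I(r) = log|p(0)| + (inside sum) = 1.7918 + 2.3671 = 4.1589.
Closed form (all zeros inside, monic): I(r) = n·log(r) = 3·log(4) = 4.1589. ✓

I(r) ≈ 4.1589.


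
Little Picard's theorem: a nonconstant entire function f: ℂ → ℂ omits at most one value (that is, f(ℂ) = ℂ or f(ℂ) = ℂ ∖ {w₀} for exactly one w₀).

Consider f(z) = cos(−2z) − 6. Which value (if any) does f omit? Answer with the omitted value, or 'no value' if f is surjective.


Little Picard bounds the complement of f(ℂ) to at most one point.
cos is entire and surjective onto ℂ: for every w ∈ ℂ, cos(ζ) = w has a solution ζ ∈ ℂ (e.g., via the complex inverse arccos). With ζ = −2z this gives z = ζ/(-2). Then 1·cos(−2z) takes every value in 1·ℂ = ℂ, and adding -6 is a bijection of ℂ. So f is surjective and omits no value. (Note: only on the real line is cos bounded by [−1, 1].)

Omitted value: no value.


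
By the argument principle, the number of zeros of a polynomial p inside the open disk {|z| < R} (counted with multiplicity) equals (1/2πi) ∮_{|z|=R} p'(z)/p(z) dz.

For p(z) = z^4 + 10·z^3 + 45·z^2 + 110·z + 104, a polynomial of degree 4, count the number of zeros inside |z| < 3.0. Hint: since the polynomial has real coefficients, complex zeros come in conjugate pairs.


The zeros of p are: (-2 + 3i), (-2 - 3i), -2, -4.
Their magnitudes are: 3.606, 3.606, 2, 4.
Zeros with |z| < R = 3.0: -2.
Count = 1.
By the argument principle, (1/2πi) ∮_{|z|=R} p'(z)/p(z) dz equals exactly this count.

Number of zeros inside |z| < 3.0: 1.


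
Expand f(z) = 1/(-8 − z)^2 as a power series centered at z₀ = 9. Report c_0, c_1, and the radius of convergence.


Let w = z − z₀, so z = z₀ + w.
Then -8 − z = -8 − (z₀ + w) = (-8 − z₀) − w = -17 − w.
f(z) = 1/(-17 − w)^2 = (1/(-17)^2) · (1 − w/(-17))^{−2}.
By the binomial series (1−u)^{−2} = Σ_{n≥0} C(n+1, 1) u^n for |u|<1, with u = w/(-17):
  c_n = C(n+1, 1) / (-17)^(n+2).
  c_0 = 1/(-17)^2 = 1/289.
  c_1 = 2/(-17)^3 = -2/4913.
The series is valid for |w/d| < 1, i.e. |z − z₀| < |d|.
Radius of convergence: R = |-8 − z₀| = |-17| = 17 (distance from z₀ to the singularity z = -8).

c_0 = 1/289, c_1 = -2/4913; R = 17.


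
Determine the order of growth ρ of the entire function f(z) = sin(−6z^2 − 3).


Write sin(w) = (e^{iw} ± e^{−iw})/(2 or 2i), so |sin(w)| ≤ e^{|w|}. With w = −6z^2 − 3, |w| ≤ 6r^2 + 3 on |z|=r, giving M(r) ≤ e^{6r^2 + 3} and ρ ≤ 2. For the lower bound, choose z on |z|=r with -6z^2 purely imaginary of modulus 6r^2; then |sin(−6z^2 − 3)| grows like e^{6r^2}/2, so ρ ≥ 2. Hence ρ = 2.
Therefore ρ = 2.

Order ρ = 2.


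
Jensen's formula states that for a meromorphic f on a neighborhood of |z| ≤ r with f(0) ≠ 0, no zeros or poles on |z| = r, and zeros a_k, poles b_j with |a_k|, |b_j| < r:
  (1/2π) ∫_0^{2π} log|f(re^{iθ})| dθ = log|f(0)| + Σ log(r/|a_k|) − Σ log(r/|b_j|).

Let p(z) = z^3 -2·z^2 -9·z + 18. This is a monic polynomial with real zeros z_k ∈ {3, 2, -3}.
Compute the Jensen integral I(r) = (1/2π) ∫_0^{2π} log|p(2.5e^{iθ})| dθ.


Zeros: -3, 2, 3; r = 2.5.
Inside |z| < r: 2. Outside (|z| ≥ r): -3, 3.
p(0) = 18, so log|p(0)| = log(18) = 2.8904.
Apply Jensen: I(r) = log|p(0)| + Σ_k log(r/|z_k|), summed over zeros inside |z| < r.
  log(r/|z_k|) for z_k = 2: log(2.5/2) = 0.2231
  Outside zeros (-3, 3) contribute nothing to the Jensen sum.
Sum over inside zeros: 0.2231.
I(r) = log|p(0)| + (inside sum) = 2.8904 + 0.2231 = 3.1135.
Note: since some zeros are outside |z| ≤ r, the simplified n·log(r) form does NOT apply — only the inside zeros contribute.

I(r) ≈ 3.1135.


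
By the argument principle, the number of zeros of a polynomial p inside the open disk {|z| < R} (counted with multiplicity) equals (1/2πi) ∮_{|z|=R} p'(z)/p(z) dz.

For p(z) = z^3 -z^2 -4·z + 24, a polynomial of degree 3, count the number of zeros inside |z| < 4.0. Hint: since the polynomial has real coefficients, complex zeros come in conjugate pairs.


The zeros of p are: -3, (2 + 2i), (2 - 2i).
Their magnitudes are: 3, 2.828, 2.828.
Zeros with |z| < R = 4.0: -3, (2 + 2i), (2 - 2i).
Count = 3.
By the argument principle, (1/2πi) ∮_{|z|=R} p'(z)/p(z) dz equals exactly this count.

Number of zeros inside |z| < 4.0: 3.


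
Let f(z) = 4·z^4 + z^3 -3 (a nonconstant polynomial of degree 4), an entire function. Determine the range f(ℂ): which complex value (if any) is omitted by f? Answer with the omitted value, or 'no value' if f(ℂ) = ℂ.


Little Picard bounds the complement of f(ℂ) to at most one point.
For every w ∈ ℂ, the equation p(z) − w = 0 is a nonconstant polynomial in z and hence has at least one root by the fundamental theorem of algebra. So p is surjective onto ℂ, omitting no value.

Omitted value: no value.


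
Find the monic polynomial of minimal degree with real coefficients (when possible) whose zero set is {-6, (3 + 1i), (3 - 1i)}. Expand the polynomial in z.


The polynomial is p(z) = ∏_{α ∈ S} (z − α), where S = {-6, (3 + 1i), (3 - 1i)}.
Expanding the product yields: p(z) = z^3 -26·z + 60.
Note conjugate pairs combine to real quadratics: (z − (3+1i))(z − (3−1i)) = z² − 6z + 10.
The resulting polynomial has degree 3 and real coefficients as required.

p(z) = z^3 -26·z + 60.


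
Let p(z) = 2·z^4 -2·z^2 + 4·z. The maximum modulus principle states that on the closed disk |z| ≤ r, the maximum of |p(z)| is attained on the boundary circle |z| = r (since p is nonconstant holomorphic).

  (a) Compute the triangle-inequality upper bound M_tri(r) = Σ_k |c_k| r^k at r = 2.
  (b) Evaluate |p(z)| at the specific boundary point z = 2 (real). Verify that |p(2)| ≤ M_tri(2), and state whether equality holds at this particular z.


Coefficients: c_0 = 0, c_1 = 4, c_2 = -2, c_3 = 0, c_4 = 2. Radius r = 2.
Part (a). Triangle bound: M_tri(r) = Σ_k |c_k| r^k
  = |0|·2^0 + |4|·2^1 + |-2|·2^2 + |0|·2^3 + |2|·2^4
  = 0 + 8 + 8 + 0 + 32 = 48.
This bounds M(r) := max_{|z|=r} |p(z)| from above; equality holds iff all terms c_k z^k can be made to align in phase at a single z on |z|=r.
Part (b). At z = 2 (real, on the circle |z| = r):
  p(2) = (0)·2^0 + (4)·2^1 + (-2)·2^2 + (0)·2^3 + (2)·2^4 = 32.
  |p(2)| = 32.
Check: |p(2)| = 32 ≤ 48 = M_tri(2). ✓ Equality does not hold at z = 2 (the coefficients have mixed signs, so the terms do not all align in phase there).

M_tri(2) = 48; |p(2)| = 32; equality at z=2: no.


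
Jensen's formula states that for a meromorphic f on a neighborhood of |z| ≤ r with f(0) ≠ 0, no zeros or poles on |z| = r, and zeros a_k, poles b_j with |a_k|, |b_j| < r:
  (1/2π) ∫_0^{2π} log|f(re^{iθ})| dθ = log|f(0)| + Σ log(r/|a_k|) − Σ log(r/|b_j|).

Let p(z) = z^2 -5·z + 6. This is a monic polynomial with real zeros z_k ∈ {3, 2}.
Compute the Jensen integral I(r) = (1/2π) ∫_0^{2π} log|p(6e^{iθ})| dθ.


Zeros: 2, 3; r = 6.
Inside |z| < r: 2, 3. Outside (|z| ≥ r): ∅.
p(0) = 6, so log|p(0)| = log(6) = 1.7918.
Apply Jensen: I(r) = log|p(0)| + Σ_k log(r/|z_k|), summed over zeros inside |z| < r.
  log(r/|z_k|) for z_k = 3: log(6/3) = 0.6931
  log(r/|z_k|) for z_k = 2: log(6/2) = 1.0986
Sum over inside zeros: 1.7918.
I(r) = log|p(0)| + (inside sum) = 1.7918 + 1.7918 = 3.5835.
Closed form (all zeros inside, monic): I(r) = n·log(r) = 2·log(6) = 3.5835. ✓

I(r) ≈ 3.5835.


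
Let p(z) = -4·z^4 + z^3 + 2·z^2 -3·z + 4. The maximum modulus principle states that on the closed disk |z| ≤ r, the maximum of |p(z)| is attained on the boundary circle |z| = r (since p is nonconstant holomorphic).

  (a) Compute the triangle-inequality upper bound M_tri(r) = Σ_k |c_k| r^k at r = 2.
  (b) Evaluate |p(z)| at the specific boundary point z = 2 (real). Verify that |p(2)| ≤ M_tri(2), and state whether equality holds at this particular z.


Coefficients: c_0 = 4, c_1 = -3, c_2 = 2, c_3 = 1, c_4 = -4. Radius r = 2.
Part (a). Triangle bound: M_tri(r) = Σ_k |c_k| r^k
  = |4|·2^0 + |-3|·2^1 + |2|·2^2 + |1|·2^3 + |-4|·2^4
  = 4 + 6 + 8 + 8 + 64 = 90.
This bounds M(r) := max_{|z|=r} |p(z)| from above; equality holds iff all terms c_k z^k can be made to align in phase at a single z on |z|=r.
Part (b). At z = 2 (real, on the circle |z| = r):
  p(2) = (4)·2^0 + (-3)·2^1 + (2)·2^2 + (1)·2^3 + (-4)·2^4 = -50.
  |p(2)| = 50.
Check: |p(2)| = 50 ≤ 90 = M_tri(2). ✓ Equality does not hold at z = 2 (the coefficients have mixed signs, so the terms do not all align in phase there).

M_tri(2) = 90; |p(2)| = 50; equality at z=2: no.


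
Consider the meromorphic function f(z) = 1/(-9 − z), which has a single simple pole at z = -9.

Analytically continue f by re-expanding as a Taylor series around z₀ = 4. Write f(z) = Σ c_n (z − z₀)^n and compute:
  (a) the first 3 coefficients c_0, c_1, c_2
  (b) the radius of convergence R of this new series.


Let w = z − z₀, so z = z₀ + w.
Then -9 − z = -9 − (z₀ + w) = (-9 − z₀) − w = -13 − w.
f(z) = 1/(-13 − w) = (1/(-13)) · 1/(1 − w/(-13)) = Σ_{n≥0} w^n / (-13)^(n+1).
So c_n = 1/(-13)^(n+1):
  c_0 = 1/(-13)^1 = -1/13.
  c_1 = 1/(-13)^2 = 1/169.
  c_2 = 1/(-13)^3 = -1/2197.
The series is valid for |w/d| < 1, i.e. |z − z₀| < |d|.
Radius of convergence: R = |-9 − z₀| = |-13| = 13 (distance from z₀ to the singularity z = -9).

c_0 = -1/13, c_1 = 1/169, c_2 = -1/2197; R = 13.


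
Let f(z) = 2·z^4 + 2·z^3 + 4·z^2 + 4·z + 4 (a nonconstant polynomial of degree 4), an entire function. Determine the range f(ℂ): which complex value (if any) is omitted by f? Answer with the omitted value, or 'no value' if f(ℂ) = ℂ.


Little Picard bounds the complement of f(ℂ) to at most one point.
For every w ∈ ℂ, the equation p(z) − w = 0 is a nonconstant polynomial in z and hence has at least one root by the fundamental theorem of algebra. So p is surjective onto ℂ, omitting no value.

Omitted value: no value.


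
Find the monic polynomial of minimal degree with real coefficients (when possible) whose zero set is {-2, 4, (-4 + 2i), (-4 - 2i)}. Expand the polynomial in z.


The polynomial is p(z) = ∏_{α ∈ S} (z − α), where S = {-2, 4, (-4 + 2i), (-4 - 2i)}.
Expanding the product yields: p(z) = z^4 + 6·z^3 -4·z^2 -104·z -160.
Note conjugate pairs combine to real quadratics: (z − (-4+2i))(z − (-4−2i)) = z² + 8z + 20.
The resulting polynomial has degree 4 and real coefficients as required.

p(z) = z^4 + 6·z^3 -4·z^2 -104·z -160.


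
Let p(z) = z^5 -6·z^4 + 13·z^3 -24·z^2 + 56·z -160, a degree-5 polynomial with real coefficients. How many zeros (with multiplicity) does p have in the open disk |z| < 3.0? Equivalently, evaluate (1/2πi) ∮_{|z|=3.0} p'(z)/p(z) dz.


The zeros of p are: (-1 + 2i), (-1 - 2i), 4, (2 + 2i), (2 - 2i).
Their magnitudes are: 2.236, 2.236, 4, 2.828, 2.828.
Zeros with |z| < R = 3.0: (-1 + 2i), (-1 - 2i), (2 + 2i), (2 - 2i).
Count = 4.
By the argument principle, (1/2πi) ∮_{|z|=R} p'(z)/p(z) dz equals exactly this count.

Number of zeros inside |z| < 3.0: 4.


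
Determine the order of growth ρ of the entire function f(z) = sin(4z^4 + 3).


Write sin(w) = (e^{iw} ± e^{−iw})/(2 or 2i), so |sin(w)| ≤ e^{|w|}. With w = 4z^4 + 3, |w| ≤ 4r^4 + 3 on |z|=r, giving M(r) ≤ e^{4r^4 + 3} and ρ ≤ 4. For the lower bound, choose z on |z|=r with 4z^4 purely imaginary of modulus 4r^4; then |sin(4z^4 + 3)| grows like e^{4r^4}/2, so ρ ≥ 4. Hence ρ = 4.
Therefore ρ = 4.

Order ρ = 4.


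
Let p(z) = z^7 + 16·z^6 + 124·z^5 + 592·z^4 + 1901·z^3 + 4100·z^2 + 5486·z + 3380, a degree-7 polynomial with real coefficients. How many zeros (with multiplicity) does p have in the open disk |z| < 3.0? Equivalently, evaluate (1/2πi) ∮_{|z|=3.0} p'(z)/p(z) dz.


The zeros of p are: (-1 + 3i), (-1 - 3i), (-3 + 2i), (-3 - 2i), (-3 + 2i), (-3 - 2i), -2.
Their magnitudes are: 3.162, 3.162, 3.606, 3.606, 3.606, 3.606, 2.
Zeros with |z| < R = 3.0: -2.
Count = 1.
By the argument principle, (1/2πi) ∮_{|z|=R} p'(z)/p(z) dz equals exactly this count.

Number of zeros inside |z| < 3.0: 1.


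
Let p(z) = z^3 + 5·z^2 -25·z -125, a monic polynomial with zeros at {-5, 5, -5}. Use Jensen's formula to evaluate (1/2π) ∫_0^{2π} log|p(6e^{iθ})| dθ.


Zeros: -5, -5, 5; r = 6.
Inside |z| < r: -5, -5, 5. Outside (|z| ≥ r): ∅.
p(0) = -125, so log|p(0)| = log(125) = 4.8283.
Apply Jensen: I(r) = log|p(0)| + Σ_k log(r/|z_k|), summed over zeros inside |z| < r.
  log(r/|z_k|) for z_k = -5: log(6/5) = 0.1823
  log(r/|z_k|) for z_k = 5: log(6/5) = 0.1823
  log(r/|z_k|) for z_k = -5: log(6/5) = 0.1823
Sum over inside zeros: 0.5470.
I(r) = log|p(0)| + (inside sum) = 4.8283 + 0.5470 = 5.3753.
Closed form (all zeros inside, monic): I(r) = n·log(r) = 3·log(6) = 5.3753. ✓

I(r) ≈ 5.3753.


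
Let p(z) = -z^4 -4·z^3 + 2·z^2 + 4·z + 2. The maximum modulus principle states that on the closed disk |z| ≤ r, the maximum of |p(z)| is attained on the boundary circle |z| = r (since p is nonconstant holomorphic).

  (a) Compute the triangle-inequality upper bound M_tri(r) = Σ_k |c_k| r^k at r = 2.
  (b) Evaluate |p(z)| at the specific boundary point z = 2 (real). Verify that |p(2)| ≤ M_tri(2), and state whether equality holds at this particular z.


Coefficients: c_0 = 2, c_1 = 4, c_2 = 2, c_3 = -4, c_4 = -1. Radius r = 2.
Part (a). Triangle bound: M_tri(r) = Σ_k |c_k| r^k
  = |2|·2^0 + |4|·2^1 + |2|·2^2 + |-4|·2^3 + |-1|·2^4
  = 2 + 8 + 8 + 32 + 16 = 66.
This bounds M(r) := max_{|z|=r} |p(z)| from above; equality holds iff all terms c_k z^k can be made to align in phase at a single z on |z|=r.
Part (b). At z = 2 (real, on the circle |z| = r):
  p(2) = (2)·2^0 + (4)·2^1 + (2)·2^2 + (-4)·2^3 + (-1)·2^4 = -30.
  |p(2)| = 30.
Check: |p(2)| = 30 ≤ 66 = M_tri(2). ✓ Equality does not hold at z = 2 (the coefficients have mixed signs, so the terms do not all align in phase there).

M_tri(2) = 66; |p(2)| = 30; equality at z=2: no.


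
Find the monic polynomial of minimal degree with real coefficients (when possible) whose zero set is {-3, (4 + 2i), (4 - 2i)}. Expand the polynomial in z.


The polynomial is p(z) = ∏_{α ∈ S} (z − α), where S = {-3, (4 + 2i), (4 - 2i)}.
Expanding the product yields: p(z) = z^3 -5·z^2 -4·z + 60.
Note conjugate pairs combine to real quadratics: (z − (4+2i))(z − (4−2i)) = z² − 8z + 20.
The resulting polynomial has degree 3 and real coefficients as required.

p(z) = z^3 -5·z^2 -4·z + 60.


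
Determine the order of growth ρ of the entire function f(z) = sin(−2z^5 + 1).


Write sin(w) = (e^{iw} ± e^{−iw})/(2 or 2i), so |sin(w)| ≤ e^{|w|}. With w = −2z^5 + 1, |w| ≤ 2r^5 + 1 on |z|=r, giving M(r) ≤ e^{2r^5 + 1} and ρ ≤ 5. For the lower bound, choose z on |z|=r with -2z^5 purely imaginary of modulus 2r^5; then |sin(−2z^5 + 1)| grows like e^{2r^5}/2, so ρ ≥ 5. Hence ρ = 5.
Therefore ρ = 5.

Order ρ = 5.


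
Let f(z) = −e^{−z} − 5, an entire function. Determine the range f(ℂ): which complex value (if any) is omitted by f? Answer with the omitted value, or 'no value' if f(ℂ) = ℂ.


Little Picard bounds the complement of f(ℂ) to at most one point.
e^{−z} is never zero on ℂ, so -1·e^{−z} takes every value in ℂ ∖ {0}. Adding -5 shifts the range to ℂ ∖ {-5}. Thus f omits exactly the value -5.

Omitted value: -5.


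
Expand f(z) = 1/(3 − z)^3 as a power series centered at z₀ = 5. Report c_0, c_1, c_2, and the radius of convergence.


Let w = z − z₀, so z = z₀ + w.
Then 3 − z = 3 − (z₀ + w) = (3 − z₀) − w = -2 − w.
f(z) = 1/(-2 − w)^3 = (1/(-2)^3) · (1 − w/(-2))^{−3}.
By the binomial series (1−u)^{−3} = Σ_{n≥0} C(n+2, 2) u^n for |u|<1, with u = w/(-2):
  c_n = C(n+2, 2) / (-2)^(n+3).
  c_0 = 1/(-2)^3 = -1/8.
  c_1 = 3/(-2)^4 = 3/16.
  c_2 = 6/(-2)^5 = -3/16.
The series is valid for |w/d| < 1, i.e. |z − z₀| < |d|.
Radius of convergence: R = |3 − z₀| = |-2| = 2 (distance from z₀ to the singularity z = 3).

c_0 = -1/8, c_1 = 3/16, c_2 = -3/16; R = 2.


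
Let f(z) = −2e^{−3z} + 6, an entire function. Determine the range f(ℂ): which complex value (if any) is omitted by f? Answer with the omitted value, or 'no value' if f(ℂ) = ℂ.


Little Picard bounds the complement of f(ℂ) to at most one point.
e^{−3z} is never zero on ℂ, so -2·e^{−3z} takes every value in ℂ ∖ {0}. Adding 6 shifts the range to ℂ ∖ {6}. Thus f omits exactly the value 6.

Omitted value: 6.


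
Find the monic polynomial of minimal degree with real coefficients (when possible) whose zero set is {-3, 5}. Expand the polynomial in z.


The polynomial is p(z) = ∏_{α ∈ S} (z − α), where S = {-3, 5}.
Expanding the product yields: p(z) = z^2 -2·z -15.
The resulting polynomial has degree 2 and real coefficients as required.

p(z) = z^2 -2·z -15.


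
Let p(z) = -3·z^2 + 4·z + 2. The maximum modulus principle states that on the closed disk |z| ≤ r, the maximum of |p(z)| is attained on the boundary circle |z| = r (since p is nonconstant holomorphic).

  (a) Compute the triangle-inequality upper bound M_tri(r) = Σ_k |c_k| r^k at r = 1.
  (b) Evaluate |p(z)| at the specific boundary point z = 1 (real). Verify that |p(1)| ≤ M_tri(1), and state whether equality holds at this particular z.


Coefficients: c_0 = 2, c_1 = 4, c_2 = -3. Radius r = 1.
Part (a). Triangle bound: M_tri(r) = Σ_k |c_k| r^k
  = |2|·1^0 + |4|·1^1 + |-3|·1^2
  = 2 + 4 + 3 = 9.
This bounds M(r) := max_{|z|=r} |p(z)| from above; equality holds iff all terms c_k z^k can be made to align in phase at a single z on |z|=r.
Part (b). At z = 1 (real, on the circle |z| = r):
  p(1) = (2)·1^0 + (4)·1^1 + (-3)·1^2 = 3.
  |p(1)| = 3.
Check: |p(1)| = 3 ≤ 9 = M_tri(1). ✓ Equality does not hold at z = 1 (the coefficients have mixed signs, so the terms do not all align in phase there).

M_tri(1) = 9; |p(1)| = 3; equality at z=1: no.


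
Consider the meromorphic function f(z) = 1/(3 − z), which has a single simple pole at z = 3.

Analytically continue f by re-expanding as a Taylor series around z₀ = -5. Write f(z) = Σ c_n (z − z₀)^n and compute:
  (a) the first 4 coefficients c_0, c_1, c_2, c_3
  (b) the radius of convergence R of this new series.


Let w = z − z₀, so z = z₀ + w.
Then 3 − z = 3 − (z₀ + w) = (3 − z₀) − w = 8 − w.
f(z) = 1/(8 − w) = (1/(8)) · 1/(1 − w/(8)) = Σ_{n≥0} w^n / (8)^(n+1).
So c_n = 1/(8)^(n+1):
  c_0 = 1/(8)^1 = 1/8.
  c_1 = 1/(8)^2 = 1/64.
  c_2 = 1/(8)^3 = 1/512.
  c_3 = 1/(8)^4 = 1/4096.
The series is valid for |w/d| < 1, i.e. |z − z₀| < |d|.
Radius of convergence: R = |3 − z₀| = |8| = 8 (distance from z₀ to the singularity z = 3).

c_0 = 1/8, c_1 = 1/64, c_2 = 1/512, c_3 = 1/4096; R = 8.


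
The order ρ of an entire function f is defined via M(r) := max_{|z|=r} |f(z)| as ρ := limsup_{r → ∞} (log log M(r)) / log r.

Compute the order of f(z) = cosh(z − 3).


cosh(w) is a linear combination of e^{iw} and e^{−iw} (or e^w, e^{−w} in the hyperbolic case), so |cosh(w)| ≤ e^{|w|}. With w = z − 3, |w| ≤ 1|z| + 3 = 1r + 3 on |z| = r, giving M(r) ≤ e^{1r + 3}, so ρ ≤ 1. On a suitable ray (z = it for sin/cos; z = t for sinh/cosh, t real → ∞), |cosh(z − 3)| grows like e^{1|t|}/2, so ρ ≥ 1. Hence ρ = 1.
Therefore ρ = 1.

Order ρ = 1.
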